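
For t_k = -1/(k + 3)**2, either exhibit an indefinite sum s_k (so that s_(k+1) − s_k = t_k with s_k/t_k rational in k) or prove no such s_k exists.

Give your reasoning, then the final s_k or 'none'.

none — t_k is not Gosper-summable

The ratio is (k + 3)**2/(k + 4)**2.
Take A(k)=k**2 + 6*k + 9, B(k)=k**2 + 8*k + 16, C(k)=1.
f must satisfy (k**2 + 6*k + 9)·f(k+1) − (k**2 + 6*k + 9)·f(k) = 1.
Bound: deg f ≤ 0.
Write f(k) = c0. Then LHS − RHS = -1, requiring -1 = 0: contradictory. No certificate.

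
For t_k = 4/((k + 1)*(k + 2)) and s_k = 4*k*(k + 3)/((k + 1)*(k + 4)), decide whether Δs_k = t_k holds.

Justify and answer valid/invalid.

s_(k+1) = 4*(k + 1)*(k + 4)/((k + 2)*(k + 5))
s_(k+1) − s_k = 8*(k**2 + 5*k + 8)/(k**4 + 12*k**3 + 49*k**2 + 78*k + 40)
(s_(k+1) − s_k) − t_k = 4*(k**2 + k - 4)/(k**4 + 12*k**3 + 49*k**2 + 78*k + 40)

Invalid: residual 4*(k**2 + k - 4)/(k**4 + 12*k**3 + 49*k**2 + 78*k + 40) ≠ 0.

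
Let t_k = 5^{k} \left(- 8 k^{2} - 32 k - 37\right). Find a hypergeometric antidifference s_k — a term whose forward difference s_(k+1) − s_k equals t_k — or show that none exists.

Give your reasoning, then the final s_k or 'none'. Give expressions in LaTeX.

s_k = 5^{k} \left(- 2 k^{2} - 3 k - 3\right)

Compute t_(k+1)/t_k: get 5*(8*k**2 + 48*k + 77)/(8*k**2 + 32*k + 37).
A = 5, B = 1, C = k**2 + 4*k + 37/8.
f must satisfy (5)·f(k+1) − (1)·f(k) = k**2 + 4*k + 37/8.
deg f ≤ 2 (via 0,0,2).
Match coefficients ⇒ f(k) = (2*k**2 + 3*k + 3)/8.
Then R = B(k−1)f/C = (2*k**2 + 3*k + 3)/(8*k**2 + 32*k + 37), so s_k = R(k)·t_k = 5**k*(-2*k**2 - 3*k - 3).
Verify: 5**k*(-8*k**2 - 32*k - 37) matches t_k.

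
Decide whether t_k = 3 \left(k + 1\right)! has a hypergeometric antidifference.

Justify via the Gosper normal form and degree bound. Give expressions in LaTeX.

No. Not Gosper-summable.

Compute t_(k+1)/t_k: get k + 2.
Gosper form: A/B · C(k+1)/C(k) with A=k + 2, B=1, C=1.
f must satisfy (k + 2)·f(k+1) − (1)·f(k) = 1.
Degrees (1,0,0) ⇒ d ≤ -1.
deg f ≤ -1 is impossible — no certificate.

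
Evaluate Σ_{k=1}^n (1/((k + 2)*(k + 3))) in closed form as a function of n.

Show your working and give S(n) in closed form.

Step 1: r(k) = (k + 2)/(k + 4).
Factor: A=k + 2; B=k + 4; C=1.
Set up (k + 2)·f(k+1) − (k + 3)·f(k) − (1) = 0.
From deg A=1, deg B=1, deg C=0: d=1.
Coefficient equations give f(k) = k/2.
Get s_k = R·t_k = k/(2*(k + 2)) with R(k) = B(k−1)f(k)/C(k) = k*(k + 3)/2.
s_(k+1) − s_k = 1/(k**2 + 5*k + 6) = t_k.
Telescope: S(n) = s_(n+1) − s_(1) = (n + 1)/(2*(n + 3)) − (1/6) = n/(3*(n + 3)).

S(n) = n/(3*(n + 3))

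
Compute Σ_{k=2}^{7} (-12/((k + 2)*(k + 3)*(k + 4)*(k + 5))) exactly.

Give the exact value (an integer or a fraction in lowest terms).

Σ = -1/33

t_(k+1)/t_k = (k + 2)/(k + 6).
Normal form (A,B,C) = (k + 2, k + 6, 1).
Solve (k + 2)·f(k+1) − (k + 5)·f(k) = 1.
From deg A=1, deg B=1, deg C=0: d=3.
Match coefficients ⇒ f(k) = k*(k**2 + 9*k + 26)/72.
Get s_k = R·t_k = k*(-k**2 - 9*k - 26)/(6*(k + 2)*(k + 3)*(k + 4)) with R(k) = B(k−1)f(k)/C(k) = k*(k + 5)*(k**2 + 9*k + 26)/72.
Check: Δs_k = -12/(k**4 + 14*k**3 + 71*k**2 + 154*k + 120). ✓
Sum = s_(8) − s_(2); s_(8) = -9/55, s_(2) = -2/15 ⇒ -1/33.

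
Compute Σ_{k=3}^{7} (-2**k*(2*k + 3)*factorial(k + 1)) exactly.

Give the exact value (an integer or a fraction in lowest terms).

Σ = -92897088

Ratio r(k) = 2*(k + 2)*(2*k + 5)/(2*k + 3).
Gosper form: A/B · C(k+1)/C(k) with A=2*k + 4, B=1, C=k + 3/2.
Solve (2*k + 4)·f(k+1) − (1)·f(k) = k + 3/2.
From deg A=1, deg B=0, deg C=1: d=0.
Coefficient equations give f(k) = 1/2.
Certificate R = B(k−1)f/C = 1/(2*k + 3) gives s_k = -2**k*factorial(k + 1).
Verify: -2**k*(2*k + 3)*factorial(k + 1) matches t_k.
Telescoping: Σ = s_(8) − s_(3) = -92897280 − (-192) = -92897088.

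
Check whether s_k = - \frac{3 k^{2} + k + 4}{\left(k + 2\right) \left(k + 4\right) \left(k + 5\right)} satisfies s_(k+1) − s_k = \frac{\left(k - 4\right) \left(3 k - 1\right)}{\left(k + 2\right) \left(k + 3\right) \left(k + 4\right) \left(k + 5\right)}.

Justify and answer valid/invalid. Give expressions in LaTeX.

s_(k+1) = (-k - 3*(k + 1)**2 - 5)/((k + 3)*(k + 5)*(k + 6))
s_(k+1) − s_k = (3*k**3 - 7*k**2 - 50*k + 8)/(k**5 + 20*k**4 + 155*k**3 + 580*k**2 + 1044*k + 720)
(s_(k+1) − s_k) − t_k = 4*(-3*k**2 + 6*k - 4)/(k**5 + 20*k**4 + 155*k**3 + 580*k**2 + 1044*k + 720)

Invalid: residual \frac{4 \left(- 3 k^{2} + 6 k - 4\right)}{k^{5} + 20 k^{4} + 155 k^{3} + 580 k^{2} + 1044 k + 720} ≠ 0.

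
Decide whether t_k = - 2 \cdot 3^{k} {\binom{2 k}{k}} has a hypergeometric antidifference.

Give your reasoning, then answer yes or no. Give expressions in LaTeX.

The ratio is 6*(2*k + 1)/(k + 1).
Factor: A=12*k + 6; B=k + 1; C=1.
Set up (12*k + 6)·f(k+1) − (k)·f(k) − (1) = 0.
From deg A=1, deg B=1, deg C=0: d=-1.
d = -1 < 0 ⇒ no nonzero polynomial f; not summable.

No. Not Gosper-summable.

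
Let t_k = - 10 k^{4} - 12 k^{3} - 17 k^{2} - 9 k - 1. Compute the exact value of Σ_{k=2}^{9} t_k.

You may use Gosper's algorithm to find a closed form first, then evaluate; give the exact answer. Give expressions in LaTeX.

Step 1: r(k) = (10*k**4 + 52*k**3 + 113*k**2 + 119*k + 49)/(10*k**4 + 12*k**3 + 17*k**2 + 9*k + 1).
Factor: A=1; B=1; C=k**4 + 6*k**3/5 + 17*k**2/10 + 9*k/10 + 1/10.
Key eq: (1)·f(k+1) = (1)·f(k) + (k**4 + 6*k**3/5 + 17*k**2/10 + 9*k/10 + 1/10).
Bound: deg f ≤ 5.
Solve for f: f(k) = k*(2*k**4 - 2*k**3 + 3*k**2 - k - 1)/10 (degree 5 ≤ 5).
R(k) = B(k−1)·f(k)/C(k) = k*(2*k**4 - 2*k**3 + 3*k**2 - k - 1)/(10*k**4 + 12*k**3 + 17*k**2 + 9*k + 1); s_k = R·t_k = k*(-2*k**4 + 2*k**3 - 3*k**2 + k + 1).
s_(k+1) − s_k = -10*k**4 - 12*k**3 - 17*k**2 - 9*k - 1 = t_k.
Telescoping: Σ = s_(10) − s_(2) = -182890 − (-50) = -182840.

Σ = -182840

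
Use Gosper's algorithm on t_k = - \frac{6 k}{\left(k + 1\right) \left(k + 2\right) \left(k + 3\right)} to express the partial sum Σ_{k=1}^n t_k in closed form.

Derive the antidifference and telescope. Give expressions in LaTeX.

Ratio r(k) = (k + 1)**2/(k*(k + 4)).
A = k + 1, B = k + 4, C = k.
f must satisfy (k + 1)·f(k+1) − (k + 3)·f(k) = k.
Bound: deg f ≤ 2.
Solve for f: f(k) = k*(k - 1)/4 (degree 2 ≤ 2).
Then R = B(k−1)f/C = (k - 1)*(k + 3)/4, so s_k = R(k)·t_k = 3*k*(1 - k)/(2*(k + 1)*(k + 2)).
s_(k+1) − s_k = -6*k/(k**3 + 6*k**2 + 11*k + 6) = t_k.
s_(n+1) = 3*n*(-n - 1)/(2*(n**2 + 5*n + 6)) and s_(1) = 0, so S(n) = 3*n*(-n - 1)/(2*(n**2 + 5*n + 6)).

S(n) = \frac{3 n \left(- n - 1\right)}{2 \left(n^{2} + 5 n + 6\right)}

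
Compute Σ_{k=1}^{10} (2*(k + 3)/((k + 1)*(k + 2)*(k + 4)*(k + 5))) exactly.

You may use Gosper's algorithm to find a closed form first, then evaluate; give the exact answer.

Σ = 17/180

r(k) = (k + 1)*(k + 4)**2/((k + 3)**2*(k + 6)) after simplifying.
Factor: A=k + 1; B=k + 6; C=k**2 + 6*k + 9.
Solve (k + 1)·f(k+1) − (k + 5)·f(k) = k**2 + 6*k + 9.
Degrees (1,1,2) ⇒ d ≤ 4.
Match coefficients ⇒ f(k) = k*(k + 2)*(k + 3)*(k + 5)/8.
Get s_k = R·t_k = k*(k + 5)/(4*(k**2 + 5*k + 4)) with R(k) = B(k−1)f(k)/C(k) = k*(k + 2)*(k + 5)**2/(8*(k + 3)).
s_(k+1) − s_k = 2*(k + 3)/(k**4 + 12*k**3 + 49*k**2 + 78*k + 40) = t_k.
Σ_(k=1)^(10) t_k = s_(11) − s_(1) = 11/45 − (3/20) = 17/180.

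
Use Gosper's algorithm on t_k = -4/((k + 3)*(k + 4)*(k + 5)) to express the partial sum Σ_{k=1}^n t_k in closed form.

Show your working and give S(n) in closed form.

S(n) = n*(-n - 9)/(10*(n**2 + 9*n + 20))

Ratio r(k) = (k + 3)/(k + 6).
So A=k + 3 and B=k + 6, with C=1.
Solve (k + 3)·f(k+1) − (k + 5)·f(k) = 1.
deg f ≤ 2 (via 1,1,0).
Solve for f: f(k) = k*(k + 7)/24 (degree 2 ≤ 2).
R(k) = B(k−1)·f(k)/C(k) = k*(k + 5)*(k + 7)/24; s_k = R·t_k = k*(-k - 7)/(6*(k + 3)*(k + 4)).
Δs = -4/(k**3 + 12*k**2 + 47*k + 60), as required.
Σ_(k=1)^n t_k = s_(n+1) − s_(1) = ((-n**2 - 9*n - 8)/(6*(n**2 + 9*n + 20))) − (-1/15), i.e. n*(-n - 9)/(10*(n**2 + 9*n + 20)).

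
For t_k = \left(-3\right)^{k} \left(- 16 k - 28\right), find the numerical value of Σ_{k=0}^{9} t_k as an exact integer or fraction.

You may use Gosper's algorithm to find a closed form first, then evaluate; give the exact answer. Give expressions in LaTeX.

t_(k+1)/t_k = 3*(-4*k - 11)/(4*k + 7).
Take A(k)=-3, B(k)=1, C(k)=k + 7/4.
Solve (-3)·f(k+1) − (1)·f(k) = k + 7/4.
d = 1 from the (0,0,1) case.
Solving with deg f ≤ 1: f(k) = -(k + 1)/4.
Certificate R = B(k−1)f/C = -(k + 1)/(4*k + 7) gives s_k = 4*(-3)**k*(k + 1).
Δs = (-3)**k*(-16*k - 28), as required.
Telescoping: Σ = s_(10) − s_(0) = 2598156 − (4) = 2598152.

Σ = 2598152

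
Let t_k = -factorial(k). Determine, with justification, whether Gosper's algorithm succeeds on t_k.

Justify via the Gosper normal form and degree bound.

No — key equation has no polynomial f.

The ratio is k + 1.
Normal form (A,B,C) = (k + 1, 1, 1).
Set up (k + 1)·f(k+1) − (1)·f(k) − (1) = 0.
From deg A=1, deg B=0, deg C=0: d=-1.
d = -1 < 0 ⇒ no nonzero polynomial f; not summable.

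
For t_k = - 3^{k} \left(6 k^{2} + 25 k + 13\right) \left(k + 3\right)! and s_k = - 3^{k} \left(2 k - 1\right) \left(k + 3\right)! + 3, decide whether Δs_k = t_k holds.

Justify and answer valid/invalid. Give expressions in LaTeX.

s_(k+1) = -3**(k + 1)*(2*k + 1)*factorial(k + 4) + 3
s_(k+1) − s_k = -3**k*(6*k**2 + 25*k + 13)*factorial(k + 3)
(s_(k+1) − s_k) − t_k = 0

valid (s_(k+1) − s_k reduces to t_k)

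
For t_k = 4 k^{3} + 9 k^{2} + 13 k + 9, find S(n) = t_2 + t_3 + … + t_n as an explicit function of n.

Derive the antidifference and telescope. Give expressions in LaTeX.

S(n) = n^{4} + 5 n^{3} + 12 n^{2} + 17 n - 35

The ratio is (4*k**3 + 21*k**2 + 43*k + 35)/(4*k**3 + 9*k**2 + 13*k + 9).
So A=1 and B=1, with C=k**3 + 9*k**2/4 + 13*k/4 + 9/4.
Need (1)·f(k+1) − (1)·f(k) = k**3 + 9*k**2/4 + 13*k/4 + 9/4.
Degrees (0,0,3) ⇒ d ≤ 4.
Coefficient equations give f(k) = k*(k**3 + k**2 + 3*k + 4)/4.
Then R = B(k−1)f/C = k*(k**3 + k**2 + 3*k + 4)/(4*k**3 + 9*k**2 + 13*k + 9), so s_k = R(k)·t_k = k*(k**3 + k**2 + 3*k + 4).
Check: Δs_k = 4*k**3 + 9*k**2 + 13*k + 9. ✓
s_(n+1) = n**4 + 5*n**3 + 12*n**2 + 17*n + 9 and s_(2) = 44, so S(n) = n**4 + 5*n**3 + 12*n**2 + 17*n - 35.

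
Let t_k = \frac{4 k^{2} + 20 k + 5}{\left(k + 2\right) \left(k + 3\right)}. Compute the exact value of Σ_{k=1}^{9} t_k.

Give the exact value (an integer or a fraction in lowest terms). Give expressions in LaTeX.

Σ = 125/4

r(k) = (k + 2)*(20*k + 4*(k + 1)**2 + 25)/((k + 4)*(4*k**2 + 20*k + 5)) after simplifying.
A = k + 2, B = k + 4, C = k**2 + 5*k + 5/4.
Need (k + 2)·f(k+1) − (k + 3)·f(k) = k**2 + 5*k + 5/4.
deg f ≤ 2 (via 1,1,2).
A polynomial solution: f(k) = k*(8*k - 3)/8.
R(k) = B(k−1)·f(k)/C(k) = k*(k + 3)*(8*k - 3)/(2*(4*k**2 + 20*k + 5)); s_k = R·t_k = k*(8*k - 3)/(2*(k + 2)).
Δs = (4*k**2 + 20*k + 5)/(k**2 + 5*k + 6), as required.
Sum = s_(10) − s_(1); s_(10) = 385/12, s_(1) = 5/6 ⇒ 125/4.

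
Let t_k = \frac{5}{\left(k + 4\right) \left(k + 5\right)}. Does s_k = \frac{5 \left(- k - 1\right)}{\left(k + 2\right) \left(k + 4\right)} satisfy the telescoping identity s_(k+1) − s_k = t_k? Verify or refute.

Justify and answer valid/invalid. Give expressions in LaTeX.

Invalid: residual \frac{5 \left(- 2 k - 7\right)}{k^{4} + 14 k^{3} + 71 k^{2} + 154 k + 120} ≠ 0.

s_(k+1) = 5*(-k - 2)/((k + 3)*(k + 5))
s_(k+1) − s_k = 5*(k**2 + 3*k - 1)/(k**4 + 14*k**3 + 71*k**2 + 154*k + 120)
(s_(k+1) − s_k) − t_k = 5*(-2*k - 7)/(k**4 + 14*k**3 + 71*k**2 + 154*k + 120)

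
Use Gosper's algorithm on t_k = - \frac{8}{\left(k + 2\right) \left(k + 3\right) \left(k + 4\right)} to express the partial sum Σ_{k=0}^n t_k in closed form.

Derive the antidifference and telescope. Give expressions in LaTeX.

r(k) = (k + 2)/(k + 5) after simplifying.
So A=k + 2 and B=k + 5, with C=1.
Set up (k + 2)·f(k+1) − (k + 4)·f(k) − (1) = 0.
From deg A=1, deg B=1, deg C=0: d=2.
Match coefficients ⇒ f(k) = k*(k + 5)/12.
R(k) = B(k−1)·f(k)/C(k) = k*(k + 4)*(k + 5)/12; s_k = R·t_k = 2*k*(-k - 5)/(3*(k + 2)*(k + 3)).
Check: Δs_k = -8/(k**3 + 9*k**2 + 26*k + 24). ✓
Evaluate: s_(n+1) = 2*(-n**2 - 7*n - 6)/(3*(n**2 + 7*n + 12)); subtract s_(0) = 0 ⇒ S(n) = 2*(-n**2 - 7*n - 6)/(3*(n**2 + 7*n + 12)).

S(n) = \frac{2 \left(- n^{2} - 7 n - 6\right)}{3 \left(n^{2} + 7 n + 12\right)}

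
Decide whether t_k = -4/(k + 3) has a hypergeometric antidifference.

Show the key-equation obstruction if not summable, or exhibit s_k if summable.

No. Not Gosper-summable.

The ratio is (k + 3)/(k + 4).
Take A(k)=k + 3, B(k)=k + 4, C(k)=1.
f must satisfy (k + 3)·f(k+1) − (k + 3)·f(k) = 1.
From deg A=1, deg B=1, deg C=0: d=0.
Generic f = c0 gives residual -1; -1 = 0 cannot hold, so t_k is not Gosper-summable.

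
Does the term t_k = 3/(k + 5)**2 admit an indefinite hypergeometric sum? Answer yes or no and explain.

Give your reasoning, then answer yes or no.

Compute t_(k+1)/t_k: get (k + 5)**2/(k + 6)**2.
Gosper form: A/B · C(k+1)/C(k) with A=k**2 + 10*k + 25, B=k**2 + 12*k + 36, C=1.
Set up (k**2 + 10*k + 25)·f(k+1) − (k**2 + 10*k + 25)·f(k) − (1) = 0.
From deg A=2, deg B=2, deg C=0: d=0.
Write f(k) = c0. Then LHS − RHS = -1, requiring -1 = 0: contradictory. No certificate.

No. Not Gosper-summable.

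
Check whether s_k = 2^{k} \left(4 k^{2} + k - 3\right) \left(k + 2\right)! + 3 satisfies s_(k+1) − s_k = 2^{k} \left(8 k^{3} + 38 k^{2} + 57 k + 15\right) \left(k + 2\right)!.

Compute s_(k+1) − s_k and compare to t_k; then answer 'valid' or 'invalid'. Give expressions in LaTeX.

s_(k+1) = 2**(k + 1)*(k + 4*(k + 1)**2 - 2)*factorial(k + 3) + 3
s_(k+1) − s_k = 2**k*(8*k**3 + 38*k**2 + 57*k + 15)*factorial(k + 2)
(s_(k+1) − s_k) − t_k = 0

Valid — Δs_k = t_k.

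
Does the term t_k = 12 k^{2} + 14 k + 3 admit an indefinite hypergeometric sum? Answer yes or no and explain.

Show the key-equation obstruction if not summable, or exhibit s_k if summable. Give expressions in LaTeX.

Step 1: r(k) = (12*k**2 + 38*k + 29)/(12*k**2 + 14*k + 3).
Factor: A=1; B=1; C=k**2 + 7*k/6 + 1/4.
Need (1)·f(k+1) − (1)·f(k) = k**2 + 7*k/6 + 1/4.
d = 3 from the (0,0,2) case.
A polynomial solution: f(k) = k*(4*k**2 + k - 2)/12.
Certificate R = B(k−1)f/C = k*(4*k**2 + k - 2)/(12*k**2 + 14*k + 3) gives s_k = k*(4*k**2 + k - 2).
Check: Δs_k = 12*k**2 + 14*k + 3. ✓

Yes. s_k = k \left(4 k^{2} + k - 2\right).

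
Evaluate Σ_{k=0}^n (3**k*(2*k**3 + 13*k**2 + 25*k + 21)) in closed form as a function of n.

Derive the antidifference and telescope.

S(n) = 3*3**n*n**3 + 15*3**n*n**2 + 27*3**n*n + 24*3**n - 3

Compute t_(k+1)/t_k: get 3*(2*k**3 + 19*k**2 + 57*k + 61)/(2*k**3 + 13*k**2 + 25*k + 21).
A = 3, B = 1, C = k**3 + 13*k**2/2 + 25*k/2 + 21/2.
Key eq: (3)·f(k+1) = (1)·f(k) + (k**3 + 13*k**2/2 + 25*k/2 + 21/2).
From deg A=0, deg B=0, deg C=3: d=3.
Coefficient equations give f(k) = (k**3 + 2*k**2 + 2*k + 3)/2.
Get s_k = R·t_k = 3**k*(k**3 + 2*k**2 + 2*k + 3) with R(k) = B(k−1)f(k)/C(k) = (k**3 + 2*k**2 + 2*k + 3)/(2*k**3 + 13*k**2 + 25*k + 21).
s_(k+1) − s_k = 3**k*(2*k**3 + 13*k**2 + 25*k + 21) = t_k.
Σ_(k=0)^n t_k = s_(n+1) − s_(0) = (3**(n + 1)*(n**3 + 5*n**2 + 9*n + 8)) − (3), i.e. 3*3**n*n**3 + 15*3**n*n**2 + 27*3**n*n + 24*3**n - 3.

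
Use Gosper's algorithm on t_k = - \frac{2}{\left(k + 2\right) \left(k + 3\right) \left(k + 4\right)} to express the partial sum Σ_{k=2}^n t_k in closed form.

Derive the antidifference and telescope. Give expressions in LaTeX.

S(n) = \frac{- n^{2} - 7 n + 8}{20 \left(n^{2} + 7 n + 12\right)}

Ratio r(k) = (k + 2)/(k + 5).
Gosper form: A/B · C(k+1)/C(k) with A=k + 2, B=k + 5, C=1.
Set up (k + 2)·f(k+1) − (k + 4)·f(k) − (1) = 0.
From deg A=1, deg B=1, deg C=0: d=2.
Solve for f: f(k) = k*(k + 5)/12 (degree 2 ≤ 2).
Certificate R = B(k−1)f/C = k*(k + 4)*(k + 5)/12 gives s_k = k*(-k - 5)/(6*(k + 2)*(k + 3)).
Check: Δs_k = -2/(k**3 + 9*k**2 + 26*k + 24). ✓
Σ_(k=2)^n t_k = s_(n+1) − s_(2) = ((-n**2 - 7*n - 6)/(6*(n**2 + 7*n + 12))) − (-7/60), i.e. (-n**2 - 7*n + 8)/(20*(n**2 + 7*n + 12)).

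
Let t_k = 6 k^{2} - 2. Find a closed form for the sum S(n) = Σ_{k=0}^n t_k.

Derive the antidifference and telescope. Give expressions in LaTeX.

S(n) = 2 n^{3} + 3 n^{2} - n - 2

Compute t_(k+1)/t_k: get (3*(k + 1)**2 - 1)/(3*k**2 - 1).
Normal form (A,B,C) = (1, 1, k**2 - 1/3).
Set up (1)·f(k+1) − (1)·f(k) − (k**2 - 1/3) = 0.
Bound: deg f ≤ 3.
Coefficient equations give f(k) = k*(2*k**2 - 3*k - 1)/6.
Get s_k = R·t_k = k*(2*k**2 - 3*k - 1) with R(k) = B(k−1)f(k)/C(k) = k*(2*k**2 - 3*k - 1)/(2*(3*k**2 - 1)).
Check: Δs_k = 6*k**2 - 2. ✓
Evaluate: s_(n+1) = 2*n**3 + 3*n**2 - n - 2; subtract s_(0) = 0 ⇒ S(n) = 2*n**3 + 3*n**2 - n - 2.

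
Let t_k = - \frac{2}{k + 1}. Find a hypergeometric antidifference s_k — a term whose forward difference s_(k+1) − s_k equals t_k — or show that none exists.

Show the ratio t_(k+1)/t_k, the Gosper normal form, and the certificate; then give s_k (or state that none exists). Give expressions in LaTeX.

r(k) = (k + 1)/(k + 2) after simplifying.
Normal form (A,B,C) = (k + 1, k + 2, 1).
Solve (k + 1)·f(k+1) − (k + 1)·f(k) = 1.
d = 0 from the (1,1,0) case.
Write f(k) = c0. Then LHS − RHS = -1, requiring -1 = 0: contradictory. No certificate.

none (Gosper's algorithm certifies no s_k)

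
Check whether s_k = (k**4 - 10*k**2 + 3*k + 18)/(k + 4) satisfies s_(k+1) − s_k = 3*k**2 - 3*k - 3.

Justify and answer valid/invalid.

s_(k+1) = (3*k + (k + 1)**4 - 10*(k + 1)**2 + 21)/(k + 5)
s_(k+1) − s_k = (3*k**4 + 22*k**3 + 18*k**2 - 73*k - 42)/(k**2 + 9*k + 20)
(s_(k+1) − s_k) − t_k = 2*(-k**3 - 6*k**2 + 7*k + 9)/(k**2 + 9*k + 20)

Invalid: residual 2*(-k**3 - 6*k**2 + 7*k + 9)/(k**2 + 9*k + 20) ≠ 0.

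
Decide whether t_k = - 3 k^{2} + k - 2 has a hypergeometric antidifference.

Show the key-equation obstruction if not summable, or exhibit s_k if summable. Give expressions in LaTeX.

Ratio r(k) = (-k + 3*(k + 1)**2 + 1)/(3*k**2 - k + 2).
A = 1, B = 1, C = k**2 - k/3 + 2/3.
Solve (1)·f(k+1) − (1)·f(k) = k**2 - k/3 + 2/3.
d = 3 from the (0,0,2) case.
Match coefficients ⇒ f(k) = k*(k**2 - 2*k + 3)/3.
R(k) = B(k−1)·f(k)/C(k) = k*(k**2 - 2*k + 3)/(3*k**2 - k + 2); s_k = R·t_k = k*(-k**2 + 2*k - 3).
s_(k+1) − s_k = -3*k**2 + k - 2 = t_k.

Yes. s_k = k \left(- k^{2} + 2 k - 3\right).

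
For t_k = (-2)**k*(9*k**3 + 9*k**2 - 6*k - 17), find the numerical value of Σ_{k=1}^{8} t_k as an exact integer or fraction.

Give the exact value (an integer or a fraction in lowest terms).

Σ = 975374

r(k) = 2*(-9*k**3 - 36*k**2 - 39*k + 5)/(9*k**3 + 9*k**2 - 6*k - 17) after simplifying.
Gosper form: A/B · C(k+1)/C(k) with A=-2, B=1, C=k**3 + k**2 - 2*k/3 - 17/9.
Solve (-2)·f(k+1) − (1)·f(k) = k**3 + k**2 - 2*k/3 - 17/9.
deg f ≤ 3 (via 0,0,3).
Solve for f: f(k) = -(3*k**3 - 3*k**2 - 4*k - 3)/9 (degree 3 ≤ 3).
Then R = B(k−1)f/C = -(3*k**3 - 3*k**2 - 4*k - 3)/(9*k**3 + 9*k**2 - 6*k - 17), so s_k = R(k)·t_k = (-2)**k*(-3*k**3 + 3*k**2 + 4*k + 3).
Δs = (-2)**k*(9*k**3 + 9*k**2 - 6*k - 17), as required.
Evaluate s at k=9 and k=1: 975360 and -14; difference 975374.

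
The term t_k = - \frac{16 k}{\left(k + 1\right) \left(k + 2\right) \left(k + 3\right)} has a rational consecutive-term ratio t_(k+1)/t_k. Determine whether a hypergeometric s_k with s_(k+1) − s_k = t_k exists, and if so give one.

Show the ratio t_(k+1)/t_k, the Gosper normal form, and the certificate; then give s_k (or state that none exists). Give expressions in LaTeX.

s_k = \frac{4 k \left(1 - k\right)}{\left(k + 1\right) \left(k + 2\right)}

Ratio r(k) = (k + 1)**2/(k*(k + 4)).
Normal form (A,B,C) = (k + 1, k + 4, k).
f must satisfy (k + 1)·f(k+1) − (k + 3)·f(k) = k.
deg f ≤ 2 (via 1,1,1).
Solve for f: f(k) = k*(k - 1)/4 (degree 2 ≤ 2).
Certificate R = B(k−1)f/C = (k - 1)*(k + 3)/4 gives s_k = 4*k*(1 - k)/((k + 1)*(k + 2)).
s_(k+1) − s_k = -16*k/(k**3 + 6*k**2 + 11*k + 6) = t_k.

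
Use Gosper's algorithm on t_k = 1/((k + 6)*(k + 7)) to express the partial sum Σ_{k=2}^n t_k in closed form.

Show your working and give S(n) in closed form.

S(n) = (n - 1)/(8*(n + 7))

Ratio r(k) = (k + 6)/(k + 8).
So A=k + 6 and B=k + 8, with C=1.
Set up (k + 6)·f(k+1) − (k + 7)·f(k) − (1) = 0.
d = 1 from the (1,1,0) case.
A polynomial solution: f(k) = k/6.
So s_k = (B(k−1)f/C)·t_k = (k*(k + 7)/6)·t_k = k/(6*(k + 6)).
Verify: 1/(k**2 + 13*k + 42) matches t_k.
s_(n+1) = (n + 1)/(6*(n + 7)) and s_(2) = 1/24, so S(n) = (n - 1)/(8*(n + 7)).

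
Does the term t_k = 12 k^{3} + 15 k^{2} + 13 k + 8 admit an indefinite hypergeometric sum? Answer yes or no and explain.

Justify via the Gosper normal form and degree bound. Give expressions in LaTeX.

Yes. s_k = k \left(3 k^{3} - k^{2} + 2 k + 4\right).

Step 1: r(k) = (12*k**3 + 51*k**2 + 79*k + 48)/(12*k**3 + 15*k**2 + 13*k + 8).
Factor: A=1; B=1; C=k**3 + 5*k**2/4 + 13*k/12 + 2/3.
Set up (1)·f(k+1) − (1)·f(k) − (k**3 + 5*k**2/4 + 13*k/12 + 2/3) = 0.
d = 4 from the (0,0,3) case.
Solve for f: f(k) = k*(3*k**3 - k**2 + 2*k + 4)/12 (degree 4 ≤ 4).
So s_k = (B(k−1)f/C)·t_k = (k*(3*k**3 - k**2 + 2*k + 4)/(12*k**3 + 15*k**2 + 13*k + 8))·t_k = k*(3*k**3 - k**2 + 2*k + 4).
Δs = 12*k**3 + 15*k**2 + 13*k + 8, as required.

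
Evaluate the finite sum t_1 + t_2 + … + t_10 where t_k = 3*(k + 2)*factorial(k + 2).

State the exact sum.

Σ = 18681062382

r(k) = (k + 3)**2/(k + 2) after simplifying.
A = k + 3, B = 1, C = k + 2.
Key eq: (k + 3)·f(k+1) = (1)·f(k) + (k + 2).
deg f ≤ 0 (via 1,0,1).
Coefficient equations give f(k) = 1.
R(k) = B(k−1)·f(k)/C(k) = 1/(k + 2); s_k = R·t_k = 3*factorial(k + 2).
Δs = 3*(k + 2)*factorial(k + 2), as required.
Σ_(k=1)^(10) t_k = s_(11) − s_(1) = 18681062400 − (18) = 18681062382.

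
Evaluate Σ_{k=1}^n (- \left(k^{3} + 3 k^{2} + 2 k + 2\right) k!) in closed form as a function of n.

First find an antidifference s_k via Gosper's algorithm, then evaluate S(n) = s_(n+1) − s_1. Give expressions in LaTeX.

S(n) = - n \left(n + 3\right) \left(n + 1\right)!

Compute t_(k+1)/t_k: get (k**4 + 7*k**3 + 17*k**2 + 19*k + 8)/(k**3 + 3*k**2 + 2*k + 2).
Normal form (A,B,C) = (k + 1, 1, k**3 + 3*k**2 + 2*k + 2).
Set up (k + 1)·f(k+1) − (1)·f(k) − (k**3 + 3*k**2 + 2*k + 2) = 0.
Bound: deg f ≤ 2.
Solve for f: f(k) = (k - 1)*(k + 2) (degree 2 ≤ 2).
Then R = B(k−1)f/C = (k - 1)*(k + 2)/(k**3 + 3*k**2 + 2*k + 2), so s_k = R(k)·t_k = -(k - 1)*(k + 2)*factorial(k).
s_(k+1) − s_k = -(k**3 + 3*k**2 + 2*k + 2)*factorial(k) = t_k.
s_(n+1) = -n*(n + 3)*factorial(n + 1) and s_(1) = 0, so S(n) = -n*(n + 3)*factorial(n + 1).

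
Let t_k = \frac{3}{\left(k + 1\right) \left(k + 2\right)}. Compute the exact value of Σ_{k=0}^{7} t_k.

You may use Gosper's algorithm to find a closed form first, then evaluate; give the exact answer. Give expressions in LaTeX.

The ratio is (k + 1)/(k + 3).
Factor: A=k + 1; B=k + 3; C=1.
Key eq: (k + 1)·f(k+1) = (k + 2)·f(k) + (1).
Bound: deg f ≤ 1.
A polynomial solution: f(k) = k.
Certificate R = B(k−1)f/C = k*(k + 2) gives s_k = 3*k/(k + 1).
s_(k+1) − s_k = 3/(k**2 + 3*k + 2) = t_k.
Sum = s_(8) − s_(0); s_(8) = 8/3, s_(0) = 0 ⇒ 8/3.

Σ = 8/3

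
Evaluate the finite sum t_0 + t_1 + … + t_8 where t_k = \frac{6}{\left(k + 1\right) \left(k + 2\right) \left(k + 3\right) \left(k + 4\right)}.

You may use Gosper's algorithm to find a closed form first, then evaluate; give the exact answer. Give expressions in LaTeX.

Compute t_(k+1)/t_k: get (k + 1)/(k + 5).
Normal form (A,B,C) = (k + 1, k + 5, 1).
Solve (k + 1)·f(k+1) − (k + 4)·f(k) = 1.
Degrees (1,1,0) ⇒ d ≤ 3.
Match coefficients ⇒ f(k) = k*(k**2 + 6*k + 11)/18.
Get s_k = R·t_k = k*(k**2 + 6*k + 11)/(3*(k + 1)*(k + 2)*(k + 3)) with R(k) = B(k−1)f(k)/C(k) = k*(k + 4)*(k**2 + 6*k + 11)/18.
Verify: 6/(k**4 + 10*k**3 + 35*k**2 + 50*k + 24) matches t_k.
Σ_(k=0)^(8) t_k = s_(9) − s_(0) = 73/220 − (0) = 73/220.

Σ = 73/220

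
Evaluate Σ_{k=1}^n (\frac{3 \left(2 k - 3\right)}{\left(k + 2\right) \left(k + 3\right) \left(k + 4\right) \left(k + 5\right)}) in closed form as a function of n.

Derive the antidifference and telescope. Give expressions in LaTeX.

Compute t_(k+1)/t_k: get (k + 2)*(2*k - 1)/((k + 6)*(2*k - 3)).
Gosper form: A/B · C(k+1)/C(k) with A=k + 2, B=k + 6, C=k - 3/2.
Need (k + 2)·f(k+1) − (k + 5)·f(k) = k - 3/2.
deg f ≤ 3 (via 1,1,1).
Match coefficients ⇒ f(k) = -k*(k**2 + 9*k + 98)/144.
Get s_k = R·t_k = k*(-k**2 - 9*k - 98)/(24*(k + 2)*(k + 3)*(k + 4)) with R(k) = B(k−1)f(k)/C(k) = -k*(k + 5)*(k**2 + 9*k + 98)/(72*(2*k - 3)).
s_(k+1) − s_k = 3*(2*k - 3)/(k**4 + 14*k**3 + 71*k**2 + 154*k + 120) = t_k.
Telescope: S(n) = s_(n+1) − s_(1) = (-n**3 - 12*n**2 - 119*n - 108)/(24*(n**3 + 12*n**2 + 47*n + 60)) − (-3/40) = n*(n**2 + 12*n - 43)/(30*(n**3 + 12*n**2 + 47*n + 60)).

S(n) = \frac{n \left(n^{2} + 12 n - 43\right)}{30 \left(n^{3} + 12 n^{2} + 47 n + 60\right)}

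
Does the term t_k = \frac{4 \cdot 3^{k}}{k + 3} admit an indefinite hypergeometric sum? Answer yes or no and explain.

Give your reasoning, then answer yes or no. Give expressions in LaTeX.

Step 1: r(k) = 3*(k + 3)/(k + 4).
A = 3*k + 9, B = k + 4, C = 1.
Key eq: (3*k + 9)·f(k+1) = (k + 3)·f(k) + (1).
Bound: deg f ≤ -1.
deg f ≤ -1 is impossible — no certificate.

No; the degree bound rules out any f.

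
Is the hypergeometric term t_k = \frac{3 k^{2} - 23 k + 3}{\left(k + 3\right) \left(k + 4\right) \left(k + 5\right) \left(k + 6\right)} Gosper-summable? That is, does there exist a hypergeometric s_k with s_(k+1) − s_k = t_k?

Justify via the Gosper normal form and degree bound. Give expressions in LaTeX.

Compute t_(k+1)/t_k: get -(k + 3)*(23*k - 3*(k + 1)**2 + 20)/((k + 7)*(3*k**2 - 23*k + 3)).
Factor: A=k + 3; B=k + 7; C=k**2 - 23*k/3 + 1.
Need (k + 3)·f(k+1) − (k + 6)·f(k) = k**2 - 23*k/3 + 1.
d = 3 from the (1,1,2) case.
Solving with deg f ≤ 3: f(k) = k*(k**2 - 48*k + 67)/60.
Then R = B(k−1)f/C = k*(k + 6)*(k**2 - 48*k + 67)/(20*(3*k**2 - 23*k + 3)), so s_k = R(k)·t_k = k*(k**2 - 48*k + 67)/(20*(k + 3)*(k + 4)*(k + 5)).
Check: Δs_k = (3*k**2 - 23*k + 3)/(k**4 + 18*k**3 + 119*k**2 + 342*k + 360). ✓

Yes. s_k = \frac{k \left(k^{2} - 48 k + 67\right)}{20 \left(k + 3\right) \left(k + 4\right) \left(k + 5\right)}.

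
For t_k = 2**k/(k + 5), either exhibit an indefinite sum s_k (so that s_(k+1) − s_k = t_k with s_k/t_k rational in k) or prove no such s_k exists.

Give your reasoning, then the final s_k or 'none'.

no hypergeometric antidifference exists

Ratio r(k) = 2*(k + 5)/(k + 6).
Factor: A=2*k + 10; B=k + 6; C=1.
Solve (2*k + 10)·f(k+1) − (k + 5)·f(k) = 1.
d = -1 from the (1,1,0) case.
d = -1 < 0 ⇒ no nonzero polynomial f; not summable.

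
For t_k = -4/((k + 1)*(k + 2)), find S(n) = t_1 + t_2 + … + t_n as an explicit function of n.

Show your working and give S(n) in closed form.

S(n) = -2*n/(n + 2)

Ratio r(k) = (k + 1)/(k + 3).
Factor: A=k + 1; B=k + 3; C=1.
Need (k + 1)·f(k+1) − (k + 2)·f(k) = 1.
d = 1 from the (1,1,0) case.
Coefficient equations give f(k) = k.
R(k) = B(k−1)·f(k)/C(k) = k*(k + 2); s_k = R·t_k = -4*k/(k + 1).
s_(k+1) − s_k = -4/(k**2 + 3*k + 2) = t_k.
s_(n+1) = 4*(-n - 1)/(n + 2) and s_(1) = -2, so S(n) = -2*n/(n + 2).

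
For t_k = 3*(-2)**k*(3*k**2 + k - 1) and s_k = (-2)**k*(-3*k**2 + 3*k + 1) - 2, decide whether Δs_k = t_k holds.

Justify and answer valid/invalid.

s_(k+1) = -2*(-2)**k*(3*k - 3*(k + 1)**2 + 4) - 2
s_(k+1) − s_k = 3*(-2)**k*(3*k**2 + k - 1)
(s_(k+1) − s_k) − t_k = 0

Valid — Δs_k = t_k.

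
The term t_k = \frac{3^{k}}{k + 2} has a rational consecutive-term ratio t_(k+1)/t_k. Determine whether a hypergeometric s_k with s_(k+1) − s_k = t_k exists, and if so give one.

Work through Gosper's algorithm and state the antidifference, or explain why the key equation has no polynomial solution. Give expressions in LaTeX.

none (Gosper's algorithm certifies no s_k)

Ratio r(k) = 3*(k + 2)/(k + 3).
Take A(k)=3*k + 6, B(k)=k + 3, C(k)=1.
Solve (3*k + 6)·f(k+1) − (k + 2)·f(k) = 1.
d = -1 from the (1,1,0) case.
d = -1 < 0 ⇒ no nonzero polynomial f; not summable.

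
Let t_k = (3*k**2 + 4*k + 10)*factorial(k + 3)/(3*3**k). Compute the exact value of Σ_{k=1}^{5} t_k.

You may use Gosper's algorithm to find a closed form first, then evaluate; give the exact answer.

Σ = 71608/9

r(k) = (k + 4)*(4*k + 3*(k + 1)**2 + 14)/(3*(3*k**2 + 4*k + 10)) after simplifying.
Factor: A=k/3 + 4/3; B=1; C=k**2 + 4*k/3 + 10/3.
Need (k/3 + 4/3)·f(k+1) − (1)·f(k) = k**2 + 4*k/3 + 10/3.
Degrees (1,0,2) ⇒ d ≤ 1.
Match coefficients ⇒ f(k) = 3*k - 2.
Get s_k = R·t_k = (3*k - 2)*factorial(k + 3)/3**k with R(k) = B(k−1)f(k)/C(k) = 3*(3*k - 2)/(3*k**2 + 4*k + 10).
s_(k+1) − s_k = (3*k**2 + 4*k + 10)*factorial(k + 3)/(3*3**k) = t_k.
Sum = s_(6) − s_(1); s_(6) = 71680/9, s_(1) = 8 ⇒ 71608/9.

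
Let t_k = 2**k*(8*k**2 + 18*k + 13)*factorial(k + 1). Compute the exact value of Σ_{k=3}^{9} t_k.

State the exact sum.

Step 1: r(k) = 2*(8*k**3 + 50*k**2 + 107*k + 78)/(8*k**2 + 18*k + 13).
Take A(k)=2*k + 4, B(k)=1, C(k)=k**2 + 9*k/4 + 13/8.
Key eq: (2*k + 4)·f(k+1) = (1)·f(k) + (k**2 + 9*k/4 + 13/8).
From deg A=1, deg B=0, deg C=2: d=1.
Solve for f: f(k) = (4*k - 1)/8 (degree 1 ≤ 1).
R(k) = B(k−1)·f(k)/C(k) = (4*k - 1)/(8*k**2 + 18*k + 13); s_k = R·t_k = 2**k*(4*k - 1)*factorial(k + 1).
Δs = 2**k*(8*k**2 + 18*k + 13)*factorial(k + 1), as required.
Telescoping: Σ = s_(10) − s_(3) = 1594117324800 − (2112) = 1594117322688.

Σ = 1594117322688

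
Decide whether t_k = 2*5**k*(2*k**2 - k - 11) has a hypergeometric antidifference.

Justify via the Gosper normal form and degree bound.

t_(k+1)/t_k = 5*(2*k**2 + 3*k - 10)/(2*k**2 - k - 11).
A = 5, B = 1, C = k**2 - k/2 - 11/2.
Solve (5)·f(k+1) − (1)·f(k) = k**2 - k/2 - 11/2.
Degrees (0,0,2) ⇒ d ≤ 2.
A polynomial solution: f(k) = (k**2 - 3*k - 3)/4.
So s_k = (B(k−1)f/C)·t_k = ((k**2 - 3*k - 3)/(2*(2*k**2 - k - 11)))·t_k = 5**k*(k**2 - 3*k - 3).
s_(k+1) − s_k = 2*5**k*(2*k**2 - k - 11) = t_k.

Yes. s_k = 5**k*(k**2 - 3*k - 3).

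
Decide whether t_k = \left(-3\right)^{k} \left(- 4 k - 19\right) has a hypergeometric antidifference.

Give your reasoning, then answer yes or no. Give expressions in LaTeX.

Compute t_(k+1)/t_k: get 3*(-4*k - 23)/(4*k + 19).
Take A(k)=-3, B(k)=1, C(k)=k + 19/4.
Solve (-3)·f(k+1) − (1)·f(k) = k + 19/4.
d = 1 from the (0,0,1) case.
Solving with deg f ≤ 1: f(k) = -(k + 4)/4.
Get s_k = R·t_k = (-3)**k*(k + 4) with R(k) = B(k−1)f(k)/C(k) = -(k + 4)/(4*k + 19).
Δs = (-3)**k*(-4*k - 19), as required.

Yes. s_k = \left(-3\right)^{k} \left(k + 4\right).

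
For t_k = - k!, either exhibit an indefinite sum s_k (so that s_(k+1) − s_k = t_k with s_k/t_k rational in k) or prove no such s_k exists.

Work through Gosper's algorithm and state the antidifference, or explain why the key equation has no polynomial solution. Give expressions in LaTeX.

not Gosper-summable; s_k does not exist

The ratio is k + 1.
Gosper form: A/B · C(k+1)/C(k) with A=k + 1, B=1, C=1.
Need (k + 1)·f(k+1) − (1)·f(k) = 1.
Degrees (1,0,0) ⇒ d ≤ -1.
Bound -1 < 0, so the key equation has no polynomial solution.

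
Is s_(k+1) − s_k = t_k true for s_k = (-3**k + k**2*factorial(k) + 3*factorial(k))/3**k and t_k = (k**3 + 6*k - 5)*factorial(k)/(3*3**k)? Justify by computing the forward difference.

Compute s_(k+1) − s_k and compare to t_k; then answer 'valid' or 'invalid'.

Valid: the claim telescopes to t_k.

s_(k+1) = (-3*3**k + k**3*factorial(k) + 3*k**2*factorial(k) + 6*k*factorial(k) + 4*factorial(k))/(3*3**k)
s_(k+1) − s_k = (k**3 + 6*k - 5)*factorial(k)/(3*3**k)
(s_(k+1) − s_k) − t_k = 0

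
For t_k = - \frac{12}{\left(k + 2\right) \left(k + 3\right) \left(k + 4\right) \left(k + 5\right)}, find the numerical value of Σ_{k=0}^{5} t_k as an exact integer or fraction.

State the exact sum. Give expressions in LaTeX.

Σ = -29/180

t_(k+1)/t_k = (k + 2)/(k + 6).
Factor: A=k + 2; B=k + 6; C=1.
Key eq: (k + 2)·f(k+1) = (k + 5)·f(k) + (1).
From deg A=1, deg B=1, deg C=0: d=3.
Solve for f: f(k) = k*(k**2 + 9*k + 26)/72 (degree 3 ≤ 3).
R(k) = B(k−1)·f(k)/C(k) = k*(k + 5)*(k**2 + 9*k + 26)/72; s_k = R·t_k = k*(-k**2 - 9*k - 26)/(6*(k + 2)*(k + 3)*(k + 4)).
s_(k+1) − s_k = -12/(k**4 + 14*k**3 + 71*k**2 + 154*k + 120) = t_k.
Evaluate s at k=6 and k=0: -29/180 and 0; difference -29/180.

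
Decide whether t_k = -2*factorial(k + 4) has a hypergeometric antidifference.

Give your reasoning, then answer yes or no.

r(k) = k + 5 after simplifying.
Factor: A=k + 5; B=1; C=1.
Set up (k + 5)·f(k+1) − (1)·f(k) − (1) = 0.
From deg A=1, deg B=0, deg C=0: d=-1.
Bound -1 < 0, so the key equation has no polynomial solution.

No. Not Gosper-summable.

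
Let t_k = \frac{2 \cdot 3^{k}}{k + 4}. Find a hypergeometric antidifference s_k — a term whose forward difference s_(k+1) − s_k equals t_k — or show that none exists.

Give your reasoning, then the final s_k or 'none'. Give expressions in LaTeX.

no hypergeometric antidifference exists

t_(k+1)/t_k = 3*(k + 4)/(k + 5).
Factor: A=3*k + 12; B=k + 5; C=1.
Key eq: (3*k + 12)·f(k+1) = (k + 4)·f(k) + (1).
deg f ≤ -1 (via 1,1,0).
d = -1 < 0 ⇒ no nonzero polynomial f; not summable.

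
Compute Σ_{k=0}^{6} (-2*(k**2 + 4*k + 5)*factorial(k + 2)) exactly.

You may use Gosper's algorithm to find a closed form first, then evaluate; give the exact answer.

Σ = -5806076

Ratio r(k) = (k + 3)*(4*k + (k + 1)**2 + 9)/(k**2 + 4*k + 5).
Normal form (A,B,C) = (k + 3, 1, k**2 + 4*k + 5).
Solve (k + 3)·f(k+1) − (1)·f(k) = k**2 + 4*k + 5.
From deg A=1, deg B=0, deg C=2: d=1.
Coefficient equations give f(k) = k + 1.
R(k) = B(k−1)·f(k)/C(k) = (k + 1)/(k**2 + 4*k + 5); s_k = R·t_k = -2*(k + 1)*factorial(k + 2).
Verify: -2*(k**2 + 4*k + 5)*factorial(k + 2) matches t_k.
Sum = s_(7) − s_(0); s_(7) = -5806080, s_(0) = -4 ⇒ -5806076.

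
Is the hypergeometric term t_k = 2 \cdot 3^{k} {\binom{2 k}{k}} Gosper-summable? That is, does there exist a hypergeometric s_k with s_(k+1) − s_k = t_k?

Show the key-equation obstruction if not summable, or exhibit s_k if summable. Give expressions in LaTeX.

No. Not Gosper-summable.

Compute t_(k+1)/t_k: get 6*(2*k + 1)/(k + 1).
So A=12*k + 6 and B=k + 1, with C=1.
f must satisfy (12*k + 6)·f(k+1) − (k)·f(k) = 1.
Degrees (1,1,0) ⇒ d ≤ -1.
deg f ≤ -1 is impossible — no certificate.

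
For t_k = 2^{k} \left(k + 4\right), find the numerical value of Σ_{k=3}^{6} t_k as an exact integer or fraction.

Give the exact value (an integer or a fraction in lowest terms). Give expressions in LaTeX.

t_(k+1)/t_k = 2*(k + 5)/(k + 4).
Normal form (A,B,C) = (2, 1, k + 4).
Solve (2)·f(k+1) − (1)·f(k) = k + 4.
Degrees (0,0,1) ⇒ d ≤ 1.
Solving with deg f ≤ 1: f(k) = k + 2.
Certificate R = B(k−1)f/C = (k + 2)/(k + 4) gives s_k = 2**k*(k + 2).
Check: Δs_k = 2**k*(k + 4). ✓
Sum = s_(7) − s_(3); s_(7) = 1152, s_(3) = 40 ⇒ 1112.

Σ = 1112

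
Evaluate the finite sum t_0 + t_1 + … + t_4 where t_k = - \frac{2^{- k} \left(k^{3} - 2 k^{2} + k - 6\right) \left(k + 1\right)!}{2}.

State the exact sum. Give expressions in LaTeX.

Σ = -225/2

The ratio is (k + 2)*(k + (k + 1)**3 - 2*(k + 1)**2 - 5)/(2*(k**3 - 2*k**2 + k - 6)).
So A=k/2 + 1 and B=1, with C=k**3 - 2*k**2 + k - 6.
Need (k/2 + 1)·f(k+1) − (1)·f(k) = k**3 - 2*k**2 + k - 6.
d = 2 from the (1,0,3) case.
Solving with deg f ≤ 2: f(k) = 2*k*(k - 4).
So s_k = (B(k−1)f/C)·t_k = (2*k*(k - 4)/(k**3 - 2*k**2 + k - 6))·t_k = -k*(k - 4)*factorial(k + 1)/2**k.
s_(k+1) − s_k = -(k**3 - 2*k**2 + k - 6)*factorial(k + 1)/(2*2**k) = t_k.
Σ_(k=0)^(4) t_k = s_(5) − s_(0) = -225/2 − (0) = -225/2.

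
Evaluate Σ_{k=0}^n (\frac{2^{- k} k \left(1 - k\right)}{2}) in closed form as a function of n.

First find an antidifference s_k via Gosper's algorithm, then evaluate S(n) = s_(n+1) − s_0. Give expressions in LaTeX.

The ratio is (k + 1)/(2*(k - 1)).
Gosper form: A/B · C(k+1)/C(k) with A=1/2, B=1, C=k**2 - k.
Key eq: (1/2)·f(k+1) = (1)·f(k) + (k**2 - k).
d = 2 from the (0,0,2) case.
Match coefficients ⇒ f(k) = -2*(k**2 + k + 2).
Then R = B(k−1)f/C = -2*(k**2 + k + 2)/(k*(k - 1)), so s_k = R(k)·t_k = (k**2 + k + 2)/2**k.
s_(k+1) − s_k = k*(1 - k)/(2*2**k) = t_k.
Σ_(k=0)^n t_k = s_(n+1) − s_(0) = (2**(-n - 1)*(n**2 + 3*n + 4)) − (2), i.e. 2**(-n - 1)*(-2**(n + 2) + n**2 + 3*n + 4).

S(n) = 2^{- n - 1} \left(- 2^{n + 2} + n^{2} + 3 n + 4\right)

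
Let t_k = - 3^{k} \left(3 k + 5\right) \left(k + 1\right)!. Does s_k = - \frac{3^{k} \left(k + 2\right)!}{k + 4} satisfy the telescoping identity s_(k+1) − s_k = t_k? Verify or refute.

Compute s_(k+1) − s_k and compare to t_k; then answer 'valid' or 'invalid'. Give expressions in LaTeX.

s_(k+1) = -3**(k + 1)*factorial(k + 3)/(k + 5)
s_(k+1) − s_k = -3**k*(3*k**2 + 20*k + 31)*factorial(k + 2)/((k + 4)*(k + 5))
(s_(k+1) − s_k) − t_k = 2*3**k*(3*k**2 + 17*k + 19)*factorial(k + 1)/((k + 4)*(k + 5))

Invalid: residual \frac{2 \cdot 3^{k} \left(3 k^{2} + 17 k + 19\right) \left(k + 1\right)!}{\left(k + 4\right) \left(k + 5\right)} ≠ 0.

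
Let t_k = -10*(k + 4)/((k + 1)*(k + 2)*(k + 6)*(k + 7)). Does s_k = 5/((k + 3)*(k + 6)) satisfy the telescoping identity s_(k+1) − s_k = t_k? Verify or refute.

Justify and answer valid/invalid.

Invalid: residual 10*(3*k**2 + 23*k + 38)/(k**6 + 23*k**5 + 207*k**4 + 925*k**3 + 2144*k**2 + 2412*k + 1008) ≠ 0.

s_(k+1) = 5/((k + 4)*(k + 7))
s_(k+1) − s_k = 10*(-k - 5)/(k**4 + 20*k**3 + 145*k**2 + 450*k + 504)
(s_(k+1) − s_k) − t_k = 10*(3*k**2 + 23*k + 38)/(k**6 + 23*k**5 + 207*k**4 + 925*k**3 + 2144*k**2 + 2412*k + 1008)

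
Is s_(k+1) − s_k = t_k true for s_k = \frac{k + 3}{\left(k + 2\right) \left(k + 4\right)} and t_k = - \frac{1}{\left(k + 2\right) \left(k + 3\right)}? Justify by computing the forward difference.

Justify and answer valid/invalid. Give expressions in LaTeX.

Invalid: residual \frac{2 k + 7}{k^{4} + 14 k^{3} + 71 k^{2} + 154 k + 120} ≠ 0.

s_(k+1) = (k + 4)/((k + 3)*(k + 5))
s_(k+1) − s_k = (-k**2 - 7*k - 13)/(k**4 + 14*k**3 + 71*k**2 + 154*k + 120)
(s_(k+1) − s_k) − t_k = (2*k + 7)/(k**4 + 14*k**3 + 71*k**2 + 154*k + 120)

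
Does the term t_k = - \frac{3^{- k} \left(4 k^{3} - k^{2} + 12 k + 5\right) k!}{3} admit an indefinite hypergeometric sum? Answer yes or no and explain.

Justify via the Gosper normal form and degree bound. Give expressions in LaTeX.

The ratio is (k + 1)*(12*k + 4*(k + 1)**3 - (k + 1)**2 + 17)/(3*(4*k**3 - k**2 + 12*k + 5)).
A = k/3 + 1/3, B = 1, C = k**3 - k**2/4 + 3*k + 5/4.
Key eq: (k/3 + 1/3)·f(k+1) = (1)·f(k) + (k**3 - k**2/4 + 3*k + 5/4).
d = 2 from the (1,0,3) case.
Solve for f: f(k) = 3*(4*k**2 - k - 1)/4 (degree 2 ≤ 2).
So s_k = (B(k−1)f/C)·t_k = (3*(4*k**2 - k - 1)/(4*k**3 - k**2 + 12*k + 5))·t_k = (-4*k**2 + k + 1)*factorial(k)/3**k.
s_(k+1) − s_k = -(4*k**3 - k**2 + 12*k + 5)*factorial(k)/(3*3**k) = t_k.

Yes. s_k = 3^{- k} \left(- 4 k^{2} + k + 1\right) k!.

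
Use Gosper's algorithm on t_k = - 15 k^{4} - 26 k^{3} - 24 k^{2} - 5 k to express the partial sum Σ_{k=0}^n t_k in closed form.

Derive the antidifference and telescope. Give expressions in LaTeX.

r(k) = (15*k**4 + 86*k**3 + 192*k**2 + 191*k + 70)/(k*(15*k**3 + 26*k**2 + 24*k + 5)) after simplifying.
Gosper form: A/B · C(k+1)/C(k) with A=1, B=1, C=k**4 + 26*k**3/15 + 8*k**2/5 + k/3.
Key eq: (1)·f(k+1) = (1)·f(k) + (k**4 + 26*k**3/15 + 8*k**2/5 + k/3).
deg f ≤ 5 (via 0,0,4).
Solving with deg f ≤ 5: f(k) = k*(k - 1)*(3*k - 1)*(k**2 + k + 1)/15.
R(k) = B(k−1)·f(k)/C(k) = (k - 1)*(3*k - 1)*(k**2 + k + 1)/(15*k**3 + 26*k**2 + 24*k + 5); s_k = R·t_k = k*(-3*k**4 + k**3 + 3*k - 1).
Verify: k*(-15*k**3 - 26*k**2 - 24*k - 5) matches t_k.
Evaluate: s_(n+1) = n*(-3*n**4 - 14*n**3 - 26*n**2 - 21*n - 6); subtract s_(0) = 0 ⇒ S(n) = n*(-3*n**4 - 14*n**3 - 26*n**2 - 21*n - 6).

S(n) = n \left(- 3 n^{4} - 14 n^{3} - 26 n^{2} - 21 n - 6\right)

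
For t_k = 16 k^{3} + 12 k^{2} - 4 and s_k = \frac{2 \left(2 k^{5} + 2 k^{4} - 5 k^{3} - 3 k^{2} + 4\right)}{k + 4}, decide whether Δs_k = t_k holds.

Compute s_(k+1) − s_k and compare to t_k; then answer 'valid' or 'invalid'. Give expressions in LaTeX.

Invalid: residual \frac{4 \left(- 6 k^{4} - 40 k^{3} - 25 k^{2} + k + 10\right)}{k^{2} + 9 k + 20} ≠ 0.

s_(k+1) = 2*k*(2*k**4 + 12*k**3 + 23*k**2 + 14*k - 3)/(k + 5)
s_(k+1) − s_k = 4*(4*k**5 + 33*k**4 + 67*k**3 + 34*k**2 - 8*k - 10)/(k**2 + 9*k + 20)
(s_(k+1) − s_k) − t_k = 4*(-6*k**4 - 40*k**3 - 25*k**2 + k + 10)/(k**2 + 9*k + 20)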